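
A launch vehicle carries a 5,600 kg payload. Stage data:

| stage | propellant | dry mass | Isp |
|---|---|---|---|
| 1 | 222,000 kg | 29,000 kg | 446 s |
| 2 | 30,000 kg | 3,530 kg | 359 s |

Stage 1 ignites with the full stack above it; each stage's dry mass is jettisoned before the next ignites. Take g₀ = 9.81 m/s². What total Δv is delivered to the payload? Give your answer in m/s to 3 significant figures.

Δv ≈ 11500 m/s

Ignition mass of stage 1 = 222,000+29,000 + 30,000+3,530 + 5,600 = 290,130 kg.
Stage 1: m₀ = 290,130 kg, m_f = 290,130 − 222,000 = 68,130 kg; Δv = 446×9.81×ln(4.258) = 4375.3×1.4489 ≈ 6339 m/s.
Stage 2: m₀ = 39,130 kg, m_f = 39,130 − 30,000 = 9,130 kg; Δv = 359×9.81×ln(4.286) = 3521.8×1.4553 ≈ 5125 m/s.
Total Δv = 6339 + 5125 = 11464 m/s.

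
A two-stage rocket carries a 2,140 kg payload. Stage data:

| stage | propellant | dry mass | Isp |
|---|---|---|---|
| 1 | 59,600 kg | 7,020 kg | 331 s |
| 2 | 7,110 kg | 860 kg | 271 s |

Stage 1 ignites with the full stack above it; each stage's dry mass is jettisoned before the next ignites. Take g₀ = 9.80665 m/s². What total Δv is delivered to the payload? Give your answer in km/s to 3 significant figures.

Δv ≈ 8.10 km/s

Ignition mass of stage 1 = 59,600+7,020 + 7,110+860 + 2,140 = 76,730 kg.
Stage 1: m₀ = 76,730 kg, m_f = 76,730 − 59,600 = 17,130 kg; Δv = 331×9.80665×ln(4.479) = 3246.0×1.4995 ≈ 4867 m/s.
Stage 2: m₀ = 10,110 kg, m_f = 10,110 − 7,110 = 3,000 kg; Δv = 271×9.80665×ln(3.37) = 2657.6×1.2149 ≈ 3229 m/s.
Total Δv = 4867 + 3229 = 8096 m/s.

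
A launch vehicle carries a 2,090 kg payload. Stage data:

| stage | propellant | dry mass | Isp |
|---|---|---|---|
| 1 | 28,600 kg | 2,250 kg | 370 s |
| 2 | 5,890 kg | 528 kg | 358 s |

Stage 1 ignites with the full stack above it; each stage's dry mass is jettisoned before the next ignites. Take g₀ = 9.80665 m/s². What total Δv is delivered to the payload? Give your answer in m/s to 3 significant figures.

Ignition mass of stage 1 = 28,600+2,250 + 5,890+528 + 2,090 = 39,358 kg.
Stage 1: m₀ = 39,358 kg, m_f = 39,358 − 28,600 = 10,758 kg; Δv = 370×9.80665×ln(3.658) = 3628.5×1.2970 ≈ 4706 m/s.
Stage 2: m₀ = 8,508 kg, m_f = 8,508 − 5,890 = 2,618 kg; Δv = 358×9.80665×ln(3.25) = 3510.8×1.1786 ≈ 4138 m/s.
Total Δv = 4706 + 4138 = 8844 m/s.

Δv ≈ 8840 m/s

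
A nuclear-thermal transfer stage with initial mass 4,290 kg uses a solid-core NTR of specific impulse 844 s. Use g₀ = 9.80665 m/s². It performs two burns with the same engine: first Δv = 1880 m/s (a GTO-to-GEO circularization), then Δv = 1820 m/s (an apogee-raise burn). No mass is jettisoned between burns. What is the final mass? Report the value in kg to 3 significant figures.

final mass ≈ 2740 kg

v_e = Isp · g₀ = 844 × 9.80665 = 8276.8 m/s.
After the first burn: m = 4290 × exp(−1880/8276.8) = 4290 × 0.79681 = 3,418.31 kg.
After the second burn: m = 3,418.31 × exp(−1820/8276.8) = 3,418.31 × 0.80261 = 2,743.57 kg.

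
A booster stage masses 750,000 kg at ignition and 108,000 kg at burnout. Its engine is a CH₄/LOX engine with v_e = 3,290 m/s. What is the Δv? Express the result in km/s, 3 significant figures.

From the ideal rocket equation, Δv = v_e · ln(m₀/m_f) = 3290.0 × ln(6.944) = 3290.0 × 1.9379 ≈ 6375.8 m/s.

Δv ≈ 6.38 km/s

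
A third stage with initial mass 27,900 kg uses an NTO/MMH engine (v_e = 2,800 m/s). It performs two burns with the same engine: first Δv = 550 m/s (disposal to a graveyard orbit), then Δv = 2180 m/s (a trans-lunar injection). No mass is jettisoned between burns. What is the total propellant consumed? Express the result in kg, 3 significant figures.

total propellant consumed ≈ 17400 kg

After the first burn: m = 27900 × exp(−550/2800.0) = 27900 × 0.82166 = 22,924.3 kg.
After the second burn: m = 22,924.3 × exp(−2180/2800.0) = 22,924.3 × 0.45906 = 10,523.6 kg.
Total propellant = m₀ − m_final = 27900 − 10,523.6 = 17,376.4 kg.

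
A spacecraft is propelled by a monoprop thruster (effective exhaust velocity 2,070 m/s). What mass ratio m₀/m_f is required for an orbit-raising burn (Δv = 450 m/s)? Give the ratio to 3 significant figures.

mass ratio ≈ 1.24

Rocket equation: m₀/m_f = exp(Δv / v_e) = exp(450 / 2070.0) = exp(0.2174) = 1.2428.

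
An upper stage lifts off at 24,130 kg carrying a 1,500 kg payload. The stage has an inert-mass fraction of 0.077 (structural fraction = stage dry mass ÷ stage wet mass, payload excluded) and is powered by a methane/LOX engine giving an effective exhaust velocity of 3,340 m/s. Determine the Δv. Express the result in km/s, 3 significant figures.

Δv ≈ 6.70 km/s

Stage wet mass = m₀ − payload = 24,130 − 1,500 = 22,630 kg.
Stage dry mass = ε × stage wet mass = 0.077 × 22,630 = 1,742.51 kg.
Burnout mass m_f = stage dry + payload = 1,742.51 + 1,500 = 3,242.51 kg.
Rocket equation: Δv = v_e · ln(24,130/3,242.51) = 3340.0 × ln(7.442) = 3340.0 × 2.0071 ≈ 6704 m/s.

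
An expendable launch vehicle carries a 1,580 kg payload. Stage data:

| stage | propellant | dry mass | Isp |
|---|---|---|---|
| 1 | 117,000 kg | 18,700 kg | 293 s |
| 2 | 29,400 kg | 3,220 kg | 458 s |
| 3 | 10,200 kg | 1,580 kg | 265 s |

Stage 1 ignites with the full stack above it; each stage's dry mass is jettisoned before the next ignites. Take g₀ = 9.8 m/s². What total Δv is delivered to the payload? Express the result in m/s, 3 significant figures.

Δv ≈ 11300 m/s

Ignition mass of stage 1 = 117,000+18,700 + 29,400+3,220 + 10,200+1,580 + 1,580 = 181,680 kg.
Stage 1: m₀ = 181,680 kg, m_f = 181,680 − 117,000 = 64,680 kg; Δv = 293×9.8×ln(2.809) = 2871.4×1.0328 ≈ 2966 m/s.
Stage 2: m₀ = 45,980 kg, m_f = 45,980 − 29,400 = 16,580 kg; Δv = 458×9.8×ln(2.773) = 4488.4×1.0200 ≈ 4578 m/s.
Stage 3: m₀ = 13,360 kg, m_f = 13,360 − 10,200 = 3,160 kg; Δv = 265×9.8×ln(4.228) = 2597.0×1.4417 ≈ 3744 m/s.
Total Δv = 2966 + 4578 + 3744 = 11288 m/s.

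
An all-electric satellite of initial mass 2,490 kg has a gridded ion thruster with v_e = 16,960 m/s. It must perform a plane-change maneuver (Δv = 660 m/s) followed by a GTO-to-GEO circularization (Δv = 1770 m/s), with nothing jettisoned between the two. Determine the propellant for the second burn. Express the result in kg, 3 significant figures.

propellant for the second burn ≈ 237 kg

After the first burn: m = 2490 × exp(−660/16960.0) = 2490 × 0.96183 = 2,394.96 kg.
After the second burn: m = 2,394.96 × exp(−1770/16960.0) = 2,394.96 × 0.90090 = 2,157.62 kg.
Second-burn propellant = 2,394.96 − 2,157.62 = 237.34 kg.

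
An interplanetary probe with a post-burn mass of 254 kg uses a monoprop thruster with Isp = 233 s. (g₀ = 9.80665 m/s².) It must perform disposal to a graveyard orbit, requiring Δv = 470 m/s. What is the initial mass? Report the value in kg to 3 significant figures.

v_e = Isp · g₀ = 233 × 9.80665 = 2284.9 m/s.
From the ideal rocket equation, m₀/m_f = exp(Δv / v_e) = exp(470 / 2284.9) = exp(0.2057) = 1.2284.
m₀ = m_f × 1.2284 = 254 × 1.2284 = 312.014 kg.

initial mass ≈ 312 kg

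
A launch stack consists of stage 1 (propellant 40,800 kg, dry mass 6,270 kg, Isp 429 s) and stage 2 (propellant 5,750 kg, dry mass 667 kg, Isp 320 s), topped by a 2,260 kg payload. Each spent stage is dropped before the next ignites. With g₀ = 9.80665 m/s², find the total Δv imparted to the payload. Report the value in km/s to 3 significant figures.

Ignition mass of stage 1 = 40,800+6,270 + 5,750+667 + 2,260 = 55,747 kg.
Stage 1: m₀ = 55,747 kg, m_f = 55,747 − 40,800 = 14,947 kg; Δv = 429×9.80665×ln(3.73) = 4207.1×1.3163 ≈ 5538 m/s.
Stage 2: m₀ = 8,677 kg, m_f = 8,677 − 5,750 = 2,927 kg; Δv = 320×9.80665×ln(2.964) = 3138.1×1.0867 ≈ 3410 m/s.
Total Δv = 5538 + 3410 = 8948 m/s.

Δv ≈ 8.95 km/s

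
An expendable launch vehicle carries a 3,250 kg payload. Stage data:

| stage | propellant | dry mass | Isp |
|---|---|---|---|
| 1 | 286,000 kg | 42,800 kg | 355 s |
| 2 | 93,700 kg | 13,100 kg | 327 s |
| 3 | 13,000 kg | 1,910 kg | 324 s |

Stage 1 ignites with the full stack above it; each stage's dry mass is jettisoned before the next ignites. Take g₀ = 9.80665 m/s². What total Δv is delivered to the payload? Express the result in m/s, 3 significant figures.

Ignition mass of stage 1 = 286,000+42,800 + 93,700+13,100 + 13,000+1,910 + 3,250 = 453,760 kg.
Stage 1: m₀ = 453,760 kg, m_f = 453,760 − 286,000 = 167,760 kg; Δv = 355×9.80665×ln(2.705) = 3481.4×0.9950 ≈ 3464 m/s.
Stage 2: m₀ = 124,960 kg, m_f = 124,960 − 93,700 = 31,260 kg; Δv = 327×9.80665×ln(3.997) = 3206.8×1.3857 ≈ 4443 m/s.
Stage 3: m₀ = 18,160 kg, m_f = 18,160 − 13,000 = 5,160 kg; Δv = 324×9.80665×ln(3.519) = 3177.4×1.2583 ≈ 3998 m/s.
Total Δv = 3464 + 4443 + 3998 = 11905 m/s.

Δv ≈ 11900 m/s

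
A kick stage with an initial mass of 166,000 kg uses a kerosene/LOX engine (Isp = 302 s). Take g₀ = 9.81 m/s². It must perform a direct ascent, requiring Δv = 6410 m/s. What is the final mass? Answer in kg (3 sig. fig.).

final mass ≈ 19100 kg

v_e = Isp · g₀ = 302 × 9.81 = 2962.6 m/s.
m₀/m_f = exp(Δv / v_e) = exp(6410 / 2962.6) = exp(2.1636) = 8.7026.
m_f = m₀ / 8.7026 = 166,000 / 8.7026 = 19,074.8 kg.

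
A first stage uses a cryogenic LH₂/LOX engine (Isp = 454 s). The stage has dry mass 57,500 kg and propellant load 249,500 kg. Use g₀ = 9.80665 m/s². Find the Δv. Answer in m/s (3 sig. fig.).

Δv ≈ 7460 m/s

v_e = Isp · g₀ = 454 × 9.80665 = 4452.2 m/s.
m₀ = m_dry + m_prop = 57,500 + 249,500 = 307,000 kg.
Δv = v_e · ln(m₀/m_f) = 4452.2 × ln(5.339) = 4452.2 × 1.6751 ≈ 7457.7 m/s.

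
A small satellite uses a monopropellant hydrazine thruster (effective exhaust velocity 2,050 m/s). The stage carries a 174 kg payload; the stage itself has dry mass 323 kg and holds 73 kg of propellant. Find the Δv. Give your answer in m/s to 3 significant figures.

m₀ = payload + dry + propellant = 174 + 323 + 73 = 570 kg.
m_f = payload + dry = 174 + 323 = 497 kg.
By the Tsiolkovsky rocket equation, Δv = v_e · ln(m₀/m_f) = 2050.0 × ln(1.147) = 2050.0 × 0.1370 ≈ 280.9 m/s.

Δv ≈ 281 m/s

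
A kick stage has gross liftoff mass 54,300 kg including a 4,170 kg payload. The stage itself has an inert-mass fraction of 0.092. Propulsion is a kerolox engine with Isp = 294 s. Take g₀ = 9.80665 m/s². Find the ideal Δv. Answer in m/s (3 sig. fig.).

Δv ≈ 5250 m/s

Stage wet mass = m₀ − payload = 54,300 − 4,170 = 50,130 kg.
Stage dry mass = ε × stage wet mass = 0.092 × 50,130 = 4,611.96 kg.
Burnout mass m_f = stage dry + payload = 4,611.96 + 4,170 = 8,781.96 kg.
v_e = Isp · g₀ = 294 × 9.80665 = 2883.2 m/s.
Using Δv = v_e ln(m₀/m_f): Δv = v_e · ln(54,300/8,781.96) = 2883.2 × ln(6.183) = 2883.2 × 1.8218 ≈ 5253 m/s.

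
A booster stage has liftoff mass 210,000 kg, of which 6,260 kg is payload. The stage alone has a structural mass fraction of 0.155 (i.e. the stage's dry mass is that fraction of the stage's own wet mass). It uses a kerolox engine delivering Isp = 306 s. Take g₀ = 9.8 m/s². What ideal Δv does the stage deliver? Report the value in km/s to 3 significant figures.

Δv ≈ 5.14 km/s

Stage wet mass = m₀ − payload = 210,000 − 6,260 = 203,740 kg.
Stage dry mass = ε × stage wet mass = 0.155 × 203,740 = 31,579.7 kg.
Burnout mass m_f = stage dry + payload = 31,579.7 + 6,260 = 37,839.7 kg.
v_e = Isp · g₀ = 306 × 9.8 = 2998.8 m/s.
Rocket equation: Δv = v_e · ln(210,000/37,839.7) = 2998.8 × ln(5.55) = 2998.8 × 1.7137 ≈ 5139 m/s.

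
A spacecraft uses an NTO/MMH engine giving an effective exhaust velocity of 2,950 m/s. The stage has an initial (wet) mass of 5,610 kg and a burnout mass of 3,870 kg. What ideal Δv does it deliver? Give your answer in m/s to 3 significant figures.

Δv ≈ 1100 m/s

Δv = v_e · ln(m₀/m_f) = 2950.0 × ln(1.45) = 2950.0 × 0.3713 ≈ 1095.3 m/s.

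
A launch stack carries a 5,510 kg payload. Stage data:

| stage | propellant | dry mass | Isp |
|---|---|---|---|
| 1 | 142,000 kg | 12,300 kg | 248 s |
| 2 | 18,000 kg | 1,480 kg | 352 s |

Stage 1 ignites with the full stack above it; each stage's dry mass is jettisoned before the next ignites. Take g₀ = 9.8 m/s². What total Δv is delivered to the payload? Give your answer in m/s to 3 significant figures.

Δv ≈ 8210 m/s

Ignition mass of stage 1 = 142,000+12,300 + 18,000+1,480 + 5,510 = 179,290 kg.
Stage 1: m₀ = 179,290 kg, m_f = 179,290 − 142,000 = 37,290 kg; Δv = 248×9.8×ln(4.808) = 2430.4×1.5703 ≈ 3816 m/s.
Stage 2: m₀ = 24,990 kg, m_f = 24,990 − 18,000 = 6,990 kg; Δv = 352×9.8×ln(3.575) = 3449.6×1.2740 ≈ 4395 m/s.
Total Δv = 3816 + 4395 = 8211 m/s.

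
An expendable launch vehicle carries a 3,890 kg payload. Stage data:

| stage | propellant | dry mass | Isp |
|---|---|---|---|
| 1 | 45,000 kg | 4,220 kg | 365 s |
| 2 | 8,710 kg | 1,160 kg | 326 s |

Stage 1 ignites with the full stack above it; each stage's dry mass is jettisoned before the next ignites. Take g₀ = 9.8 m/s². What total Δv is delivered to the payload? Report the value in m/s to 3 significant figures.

Δv ≈ 7690 m/s

Ignition mass of stage 1 = 45,000+4,220 + 8,710+1,160 + 3,890 = 62,980 kg.
Stage 1: m₀ = 62,980 kg, m_f = 62,980 − 45,000 = 17,980 kg; Δv = 365×9.8×ln(3.503) = 3577.0×1.2536 ≈ 4484 m/s.
Stage 2: m₀ = 13,760 kg, m_f = 13,760 − 8,710 = 5,050 kg; Δv = 326×9.8×ln(2.725) = 3194.8×1.0024 ≈ 3202 m/s.
Total Δv = 4484 + 3202 = 7686 m/s.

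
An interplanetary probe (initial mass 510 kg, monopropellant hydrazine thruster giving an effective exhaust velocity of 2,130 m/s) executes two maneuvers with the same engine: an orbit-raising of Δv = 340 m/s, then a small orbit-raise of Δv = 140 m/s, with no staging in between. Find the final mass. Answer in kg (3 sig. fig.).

After the first burn: m = 510 × exp(−340/2130.0) = 510 × 0.85246 = 434.755 kg.
After the second burn: m = 434.755 × exp(−140/2130.0) = 434.755 × 0.93639 = 407.1 kg.

final mass ≈ 407 kg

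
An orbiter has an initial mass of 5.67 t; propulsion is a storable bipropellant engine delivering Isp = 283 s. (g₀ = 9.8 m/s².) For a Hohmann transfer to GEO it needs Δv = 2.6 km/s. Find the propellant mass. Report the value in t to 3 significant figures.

v_e = Isp · g₀ = 283 × 9.8 = 2773.4 m/s.
Using Δv = v_e ln(m₀/m_f): m₀/m_f = exp(Δv / v_e) = exp(2600 / 2773.4) = exp(0.9375) = 2.5535.
m_f = 5.67 / 2.5535 = 2.22048 t, so propellant = m₀ − m_f = 5.67 − 2.22048 = 3.44952 t.

propellant mass ≈ 3.45 t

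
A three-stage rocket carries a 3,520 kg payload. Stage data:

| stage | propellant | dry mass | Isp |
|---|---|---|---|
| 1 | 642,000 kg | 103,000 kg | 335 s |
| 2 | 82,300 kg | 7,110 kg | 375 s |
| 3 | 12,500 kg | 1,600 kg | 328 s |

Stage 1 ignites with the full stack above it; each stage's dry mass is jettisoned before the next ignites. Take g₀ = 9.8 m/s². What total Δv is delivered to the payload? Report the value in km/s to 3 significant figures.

Ignition mass of stage 1 = 642,000+103,000 + 82,300+7,110 + 12,500+1,600 + 3,520 = 852,030 kg.
Stage 1: m₀ = 852,030 kg, m_f = 852,030 − 642,000 = 210,030 kg; Δv = 335×9.8×ln(4.057) = 3283.0×1.4004 ≈ 4597 m/s.
Stage 2: m₀ = 107,030 kg, m_f = 107,030 − 82,300 = 24,730 kg; Δv = 375×9.8×ln(4.328) = 3675.0×1.4651 ≈ 5384 m/s.
Stage 3: m₀ = 17,620 kg, m_f = 17,620 − 12,500 = 5,120 kg; Δv = 328×9.8×ln(3.441) = 3214.4×1.2359 ≈ 3973 m/s.
Total Δv = 4597 + 5384 + 3973 = 13954 m/s.

Δv ≈ 14.0 km/s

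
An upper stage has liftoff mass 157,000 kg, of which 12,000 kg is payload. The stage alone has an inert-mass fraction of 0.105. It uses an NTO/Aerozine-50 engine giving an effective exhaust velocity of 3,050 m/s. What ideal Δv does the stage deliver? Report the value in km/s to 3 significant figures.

Stage wet mass = m₀ − payload = 157,000 − 12,000 = 145,000 kg.
Stage dry mass = ε × stage wet mass = 0.105 × 145,000 = 15,225 kg.
Burnout mass m_f = stage dry + payload = 15,225 + 12,000 = 27,225 kg.
Δv = v_e · ln(157,000/27,225) = 3050.0 × ln(5.767) = 3050.0 × 1.7521 ≈ 5344 m/s.

Δv ≈ 5.34 km/s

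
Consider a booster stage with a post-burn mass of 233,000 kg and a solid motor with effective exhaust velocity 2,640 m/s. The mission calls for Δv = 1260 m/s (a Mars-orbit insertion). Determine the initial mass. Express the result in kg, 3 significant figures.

By the Tsiolkovsky rocket equation, m₀/m_f = exp(Δv / v_e) = exp(1260 / 2640.0) = exp(0.4773) = 1.6117.
m₀ = m_f × 1.6117 = 233,000 × 1.6117 = 375,526 kg.

initial mass ≈ 376000 kg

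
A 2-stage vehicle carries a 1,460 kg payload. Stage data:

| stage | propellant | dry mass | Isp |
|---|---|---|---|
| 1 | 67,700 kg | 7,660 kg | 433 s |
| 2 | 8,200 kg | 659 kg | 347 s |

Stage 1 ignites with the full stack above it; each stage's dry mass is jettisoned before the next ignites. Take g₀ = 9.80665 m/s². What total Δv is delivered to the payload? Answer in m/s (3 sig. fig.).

Ignition mass of stage 1 = 67,700+7,660 + 8,200+659 + 1,460 = 85,679 kg.
Stage 1: m₀ = 85,679 kg, m_f = 85,679 − 67,700 = 17,979 kg; Δv = 433×9.80665×ln(4.766) = 4246.3×1.5614 ≈ 6630 m/s.
Stage 2: m₀ = 10,319 kg, m_f = 10,319 − 8,200 = 2,119 kg; Δv = 347×9.80665×ln(4.87) = 3402.9×1.5830 ≈ 5387 m/s.
Total Δv = 6630 + 5387 = 12017 m/s.

Δv ≈ 12000 m/s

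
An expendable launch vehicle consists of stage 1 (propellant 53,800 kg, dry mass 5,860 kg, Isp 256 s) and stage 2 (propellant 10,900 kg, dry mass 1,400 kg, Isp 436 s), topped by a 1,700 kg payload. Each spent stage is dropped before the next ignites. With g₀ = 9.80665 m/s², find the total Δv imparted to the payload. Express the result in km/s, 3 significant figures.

Δv ≈ 9.74 km/s

Ignition mass of stage 1 = 53,800+5,860 + 10,900+1,400 + 1,700 = 73,660 kg.
Stage 1: m₀ = 73,660 kg, m_f = 73,660 − 53,800 = 19,860 kg; Δv = 256×9.80665×ln(3.709) = 2510.5×1.3108 ≈ 3291 m/s.
Stage 2: m₀ = 14,000 kg, m_f = 14,000 − 10,900 = 3,100 kg; Δv = 436×9.80665×ln(4.516) = 4275.7×1.5077 ≈ 6446 m/s.
Total Δv = 3291 + 6446 = 9737 m/s.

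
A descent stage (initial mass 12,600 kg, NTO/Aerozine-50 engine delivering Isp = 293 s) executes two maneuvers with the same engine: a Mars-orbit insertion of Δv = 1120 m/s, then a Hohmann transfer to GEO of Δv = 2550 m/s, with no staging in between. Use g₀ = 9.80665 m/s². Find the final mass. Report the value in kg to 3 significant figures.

v_e = Isp · g₀ = 293 × 9.80665 = 2873.3 m/s.
After the first burn: m = 12600 × exp(−1120/2873.3) = 12600 × 0.67720 = 8,532.72 kg.
After the second burn: m = 8,532.72 × exp(−2550/2873.3) = 8,532.72 × 0.41170 = 3,512.92 kg.

final mass ≈ 3510 kg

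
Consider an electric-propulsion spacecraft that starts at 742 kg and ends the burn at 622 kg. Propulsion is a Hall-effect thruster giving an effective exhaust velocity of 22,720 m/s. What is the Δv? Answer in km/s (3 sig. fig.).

Δv ≈ 4.01 km/s

By the Tsiolkovsky rocket equation, Δv = v_e · ln(m₀/m_f) = 22720.0 × ln(1.193) = 22720.0 × 0.1764 ≈ 4008.0 m/s.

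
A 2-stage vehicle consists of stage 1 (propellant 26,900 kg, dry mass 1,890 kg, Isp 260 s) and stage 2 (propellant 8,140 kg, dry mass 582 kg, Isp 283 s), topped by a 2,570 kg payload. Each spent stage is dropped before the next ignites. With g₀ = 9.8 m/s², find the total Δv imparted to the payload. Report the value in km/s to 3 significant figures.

Δv ≈ 6.37 km/s

Ignition mass of stage 1 = 26,900+1,890 + 8,140+582 + 2,570 = 40,082 kg.
Stage 1: m₀ = 40,082 kg, m_f = 40,082 − 26,900 = 13,182 kg; Δv = 260×9.8×ln(3.041) = 2548.0×1.1121 ≈ 2834 m/s.
Stage 2: m₀ = 11,292 kg, m_f = 11,292 − 8,140 = 3,152 kg; Δv = 283×9.8×ln(3.582) = 2773.4×1.2761 ≈ 3539 m/s.
Total Δv = 2834 + 3539 = 6373 m/s.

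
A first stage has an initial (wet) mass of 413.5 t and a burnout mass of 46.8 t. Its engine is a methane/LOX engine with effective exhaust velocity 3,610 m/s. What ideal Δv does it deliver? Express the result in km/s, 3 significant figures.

Δv ≈ 7.87 km/s

Δv = v_e · ln(m₀/m_f) = 3610.0 × ln(8.835) = 3610.0 × 2.1788 ≈ 7865.4 m/s.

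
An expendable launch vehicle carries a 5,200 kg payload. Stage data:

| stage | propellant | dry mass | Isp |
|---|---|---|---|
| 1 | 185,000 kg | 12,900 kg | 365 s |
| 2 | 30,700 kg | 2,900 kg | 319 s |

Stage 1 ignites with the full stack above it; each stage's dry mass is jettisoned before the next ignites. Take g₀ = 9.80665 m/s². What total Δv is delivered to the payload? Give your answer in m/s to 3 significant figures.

Ignition mass of stage 1 = 185,000+12,900 + 30,700+2,900 + 5,200 = 236,700 kg.
Stage 1: m₀ = 236,700 kg, m_f = 236,700 − 185,000 = 51,700 kg; Δv = 365×9.80665×ln(4.578) = 3579.4×1.5213 ≈ 5446 m/s.
Stage 2: m₀ = 38,800 kg, m_f = 38,800 − 30,700 = 8,100 kg; Δv = 319×9.80665×ln(4.79) = 3128.3×1.5666 ≈ 4901 m/s.
Total Δv = 5446 + 4901 = 10347 m/s.

Δv ≈ 10300 m/s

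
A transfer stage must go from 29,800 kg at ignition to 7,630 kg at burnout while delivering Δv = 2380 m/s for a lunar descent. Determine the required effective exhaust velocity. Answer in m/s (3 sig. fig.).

v_e ≈ 1750 m/s

ln(m₀/m_f) = ln(29800/7630) = ln(3.906) = 1.3624.
v_e = Δv / ln(m₀/m_f) = 2380 / 1.3624 = 1746.9 m/s.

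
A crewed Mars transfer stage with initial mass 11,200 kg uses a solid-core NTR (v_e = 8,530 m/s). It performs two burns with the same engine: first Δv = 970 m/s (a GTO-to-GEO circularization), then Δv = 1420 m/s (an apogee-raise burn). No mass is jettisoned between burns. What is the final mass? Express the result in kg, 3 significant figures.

After the first burn: m = 11200 × exp(−970/8530.0) = 11200 × 0.89251 = 9,996.11 kg.
After the second burn: m = 9,996.11 × exp(−1420/8530.0) = 9,996.11 × 0.84665 = 8,463.21 kg.

final mass ≈ 8460 kg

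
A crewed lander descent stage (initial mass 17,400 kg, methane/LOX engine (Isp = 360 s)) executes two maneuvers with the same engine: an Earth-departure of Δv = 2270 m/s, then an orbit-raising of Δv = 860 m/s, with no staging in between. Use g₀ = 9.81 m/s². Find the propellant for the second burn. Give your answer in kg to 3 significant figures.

v_e = Isp · g₀ = 360 × 9.81 = 3531.6 m/s.
After the first burn: m = 17400 × exp(−2270/3531.6) = 17400 × 0.52583 = 9,149.44 kg.
After the second burn: m = 9,149.44 × exp(−860/3531.6) = 9,149.44 × 0.78387 = 7,171.97 kg.
Second-burn propellant = 9,149.44 − 7,171.97 = 1,977.47 kg.

propellant for the second burn ≈ 1980 kg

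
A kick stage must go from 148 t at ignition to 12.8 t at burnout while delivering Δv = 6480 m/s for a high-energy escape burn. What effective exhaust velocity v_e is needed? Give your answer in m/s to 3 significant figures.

ln(m₀/m_f) = ln(148000/12800) = ln(11.56) = 2.4478.
v_e = Δv / ln(m₀/m_f) = 6480 / 2.4478 = 2647.3 m/s.

v_e ≈ 2650 m/s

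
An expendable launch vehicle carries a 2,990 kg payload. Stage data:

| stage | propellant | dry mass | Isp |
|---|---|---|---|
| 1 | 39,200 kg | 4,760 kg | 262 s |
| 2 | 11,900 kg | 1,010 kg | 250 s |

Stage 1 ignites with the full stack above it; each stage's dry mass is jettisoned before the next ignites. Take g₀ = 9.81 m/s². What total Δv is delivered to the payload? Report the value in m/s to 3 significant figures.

Δv ≈ 6120 m/s

Ignition mass of stage 1 = 39,200+4,760 + 11,900+1,010 + 2,990 = 59,860 kg.
Stage 1: m₀ = 59,860 kg, m_f = 59,860 − 39,200 = 20,660 kg; Δv = 262×9.81×ln(2.897) = 2570.2×1.0638 ≈ 2734 m/s.
Stage 2: m₀ = 15,900 kg, m_f = 15,900 − 11,900 = 4,000 kg; Δv = 250×9.81×ln(3.975) = 2452.5×1.3800 ≈ 3385 m/s.
Total Δv = 2734 + 3385 = 6119 m/s.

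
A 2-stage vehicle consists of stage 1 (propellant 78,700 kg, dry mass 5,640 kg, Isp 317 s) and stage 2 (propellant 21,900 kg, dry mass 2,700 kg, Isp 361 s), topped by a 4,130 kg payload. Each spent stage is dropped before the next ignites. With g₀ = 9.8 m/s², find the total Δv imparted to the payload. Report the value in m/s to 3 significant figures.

Ignition mass of stage 1 = 78,700+5,640 + 21,900+2,700 + 4,130 = 113,070 kg.
Stage 1: m₀ = 113,070 kg, m_f = 113,070 − 78,700 = 34,370 kg; Δv = 317×9.8×ln(3.29) = 3106.6×1.1908 ≈ 3699 m/s.
Stage 2: m₀ = 28,730 kg, m_f = 28,730 − 21,900 = 6,830 kg; Δv = 361×9.8×ln(4.206) = 3537.8×1.4366 ≈ 5082 m/s.
Total Δv = 3699 + 5082 = 8781 m/s.

Δv ≈ 8780 m/s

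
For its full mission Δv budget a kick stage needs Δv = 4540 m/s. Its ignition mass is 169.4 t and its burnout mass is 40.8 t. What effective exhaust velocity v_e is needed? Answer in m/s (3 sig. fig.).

ln(m₀/m_f) = ln(169400/40800) = ln(4.152) = 1.4236.
Rocket equation: v_e = Δv / ln(m₀/m_f) = 4540 / 1.4236 = 3189.1 m/s.

v_e ≈ 3190 m/s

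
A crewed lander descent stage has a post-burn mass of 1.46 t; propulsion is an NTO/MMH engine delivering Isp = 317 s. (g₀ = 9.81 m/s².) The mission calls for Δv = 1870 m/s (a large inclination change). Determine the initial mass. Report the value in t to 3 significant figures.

initial mass ≈ 2.66 t

v_e = Isp · g₀ = 317 × 9.81 = 3109.8 m/s.
Using Δv = v_e ln(m₀/m_f): m₀/m_f = exp(Δv / v_e) = exp(1870 / 3109.8) = exp(0.6013) = 1.8245.
m₀ = m_f × 1.8245 = 1.46 × 1.8245 = 2.66377 t.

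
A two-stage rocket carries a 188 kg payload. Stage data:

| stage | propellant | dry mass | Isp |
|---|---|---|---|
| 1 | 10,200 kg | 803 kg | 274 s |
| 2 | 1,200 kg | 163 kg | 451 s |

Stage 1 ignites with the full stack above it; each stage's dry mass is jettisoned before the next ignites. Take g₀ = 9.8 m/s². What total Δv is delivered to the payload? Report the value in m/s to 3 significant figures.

Δv ≈ 11100 m/s

Ignition mass of stage 1 = 10,200+803 + 1,200+163 + 188 = 12,554 kg.
Stage 1: m₀ = 12,554 kg, m_f = 12,554 − 10,200 = 2,354 kg; Δv = 274×9.8×ln(5.333) = 2685.2×1.6739 ≈ 4495 m/s.
Stage 2: m₀ = 1,551 kg, m_f = 1,551 − 1,200 = 351 kg; Δv = 451×9.8×ln(4.419) = 4419.8×1.4859 ≈ 6567 m/s.
Total Δv = 4495 + 6567 = 11062 m/s.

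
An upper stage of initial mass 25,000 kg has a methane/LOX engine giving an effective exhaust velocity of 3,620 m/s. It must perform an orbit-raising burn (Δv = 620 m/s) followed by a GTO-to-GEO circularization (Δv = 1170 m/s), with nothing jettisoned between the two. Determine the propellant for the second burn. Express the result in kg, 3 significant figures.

After the first burn: m = 25000 × exp(−620/3620.0) = 25000 × 0.84259 = 21,064.8 kg.
After the second burn: m = 21,064.8 × exp(−1170/3620.0) = 21,064.8 × 0.72383 = 15,247.3 kg.
Second-burn propellant = 21,064.8 − 15,247.3 = 5,817.5 kg.

propellant for the second burn ≈ 5820 kg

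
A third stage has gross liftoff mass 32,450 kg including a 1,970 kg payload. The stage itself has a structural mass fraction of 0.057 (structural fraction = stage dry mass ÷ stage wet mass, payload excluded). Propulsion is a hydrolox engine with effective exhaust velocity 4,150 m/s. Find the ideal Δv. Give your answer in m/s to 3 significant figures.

Stage wet mass = m₀ − payload = 32,450 − 1,970 = 30,480 kg.
Stage dry mass = ε × stage wet mass = 0.057 × 30,480 = 1,737.36 kg.
Burnout mass m_f = stage dry + payload = 1,737.36 + 1,970 = 3,707.36 kg.
Rocket equation: Δv = v_e · ln(32,450/3,707.36) = 4150.0 × ln(8.753) = 4150.0 × 2.1694 ≈ 9003 m/s.

Δv ≈ 9000 m/s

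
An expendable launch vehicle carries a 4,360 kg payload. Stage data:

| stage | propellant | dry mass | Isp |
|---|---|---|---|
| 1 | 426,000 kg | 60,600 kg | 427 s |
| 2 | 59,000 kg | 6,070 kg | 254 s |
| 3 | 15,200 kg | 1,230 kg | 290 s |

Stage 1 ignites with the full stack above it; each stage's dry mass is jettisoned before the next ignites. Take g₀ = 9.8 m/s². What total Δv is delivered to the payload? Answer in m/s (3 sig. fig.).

Δv ≈ 12300 m/s

Ignition mass of stage 1 = 426,000+60,600 + 59,000+6,070 + 15,200+1,230 + 4,360 = 572,460 kg.
Stage 1: m₀ = 572,460 kg, m_f = 572,460 − 426,000 = 146,460 kg; Δv = 427×9.8×ln(3.909) = 4184.6×1.3632 ≈ 5704 m/s.
Stage 2: m₀ = 85,860 kg, m_f = 85,860 − 59,000 = 26,860 kg; Δv = 254×9.8×ln(3.197) = 2489.2×1.1621 ≈ 2893 m/s.
Stage 3: m₀ = 20,790 kg, m_f = 20,790 − 15,200 = 5,590 kg; Δv = 290×9.8×ln(3.719) = 2842.0×1.3135 ≈ 3733 m/s.
Total Δv = 5704 + 2893 + 3733 = 12330 m/s.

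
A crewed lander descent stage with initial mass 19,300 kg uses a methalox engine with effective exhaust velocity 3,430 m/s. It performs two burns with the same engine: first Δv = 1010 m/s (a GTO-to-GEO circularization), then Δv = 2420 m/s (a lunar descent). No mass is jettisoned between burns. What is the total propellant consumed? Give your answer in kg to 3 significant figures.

After the first burn: m = 19300 × exp(−1010/3430.0) = 19300 × 0.74493 = 14,377.1 kg.
After the second burn: m = 14,377.1 × exp(−2420/3430.0) = 14,377.1 × 0.49384 = 7,099.99 kg.
Total propellant = m₀ − m_final = 19300 − 7,099.99 = 12,200.01 kg.

total propellant consumed ≈ 12200 kg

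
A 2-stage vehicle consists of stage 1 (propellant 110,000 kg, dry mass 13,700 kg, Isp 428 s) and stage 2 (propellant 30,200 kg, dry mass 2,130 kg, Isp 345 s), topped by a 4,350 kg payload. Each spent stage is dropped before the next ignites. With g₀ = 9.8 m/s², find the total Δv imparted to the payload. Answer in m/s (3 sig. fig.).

Δv ≈ 10700 m/s

Ignition mass of stage 1 = 110,000+13,700 + 30,200+2,130 + 4,350 = 160,380 kg.
Stage 1: m₀ = 160,380 kg, m_f = 160,380 − 110,000 = 50,380 kg; Δv = 428×9.8×ln(3.183) = 4194.4×1.1580 ≈ 4857 m/s.
Stage 2: m₀ = 36,680 kg, m_f = 36,680 − 30,200 = 6,480 kg; Δv = 345×9.8×ln(5.66) = 3381.0×1.7335 ≈ 5861 m/s.
Total Δv = 4857 + 5861 = 10718 m/s.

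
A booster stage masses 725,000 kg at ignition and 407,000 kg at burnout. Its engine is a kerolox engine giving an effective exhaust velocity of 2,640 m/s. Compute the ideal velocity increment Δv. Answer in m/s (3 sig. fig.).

Δv ≈ 1520 m/s

From the ideal rocket equation, Δv = v_e · ln(m₀/m_f) = 2640.0 × ln(1.781) = 2640.0 × 0.5774 ≈ 1524.2 m/s.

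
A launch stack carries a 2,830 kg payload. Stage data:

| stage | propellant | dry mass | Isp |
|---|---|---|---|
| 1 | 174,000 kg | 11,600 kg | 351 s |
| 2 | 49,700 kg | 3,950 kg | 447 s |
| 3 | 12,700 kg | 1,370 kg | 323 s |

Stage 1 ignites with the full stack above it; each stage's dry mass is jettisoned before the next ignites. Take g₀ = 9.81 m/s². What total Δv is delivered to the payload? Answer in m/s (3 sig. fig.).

Δv ≈ 13700 m/s

Ignition mass of stage 1 = 174,000+11,600 + 49,700+3,950 + 12,700+1,370 + 2,830 = 256,150 kg.
Stage 1: m₀ = 256,150 kg, m_f = 256,150 − 174,000 = 82,150 kg; Δv = 351×9.81×ln(3.118) = 3443.3×1.1372 ≈ 3916 m/s.
Stage 2: m₀ = 70,550 kg, m_f = 70,550 − 49,700 = 20,850 kg; Δv = 447×9.81×ln(3.384) = 4385.1×1.2190 ≈ 5345 m/s.
Stage 3: m₀ = 16,900 kg, m_f = 16,900 − 12,700 = 4,200 kg; Δv = 323×9.81×ln(4.024) = 3168.6×1.3922 ≈ 4411 m/s.
Total Δv = 3916 + 5345 + 4411 = 13672 m/s.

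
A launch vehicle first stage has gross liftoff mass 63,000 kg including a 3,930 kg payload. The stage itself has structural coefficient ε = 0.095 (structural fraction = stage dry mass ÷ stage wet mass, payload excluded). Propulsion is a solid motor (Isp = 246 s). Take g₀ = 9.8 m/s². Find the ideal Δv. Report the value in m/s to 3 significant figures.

Stage wet mass = m₀ − payload = 63,000 − 3,930 = 59,070 kg.
Stage dry mass = ε × stage wet mass = 0.095 × 59,070 = 5,611.65 kg.
Burnout mass m_f = stage dry + payload = 5,611.65 + 3,930 = 9,541.65 kg.
v_e = Isp · g₀ = 246 × 9.8 = 2410.8 m/s.
By the Tsiolkovsky rocket equation, Δv = v_e · ln(63,000/9,541.65) = 2410.8 × ln(6.603) = 2410.8 × 1.8875 ≈ 4550 m/s.

Δv ≈ 4550 m/s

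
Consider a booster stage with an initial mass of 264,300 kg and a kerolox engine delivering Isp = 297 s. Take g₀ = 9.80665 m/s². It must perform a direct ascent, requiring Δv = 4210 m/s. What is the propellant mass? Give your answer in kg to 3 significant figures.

v_e = Isp · g₀ = 297 × 9.80665 = 2912.6 m/s.
Using Δv = v_e ln(m₀/m_f): m₀/m_f = exp(Δv / v_e) = exp(4210 / 2912.6) = exp(1.4455) = 4.2438.
m_f = 264,300 / 4.2438 = 62,279.1 kg, so propellant = m₀ − m_f = 264,300 − 62,279.1 = 202,020.9 kg.

propellant mass ≈ 202000 kg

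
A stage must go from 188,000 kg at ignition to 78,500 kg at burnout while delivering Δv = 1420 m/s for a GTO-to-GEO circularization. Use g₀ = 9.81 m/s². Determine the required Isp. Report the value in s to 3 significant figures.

ln(m₀/m_f) = ln(188000/78500) = ln(2.395) = 0.8733.
Rocket equation: v_e = Δv / ln(m₀/m_f) = 1420 / 0.8733 = 1625.9 m/s.
Isp = v_e / g₀ = 1625.9 / 9.81 = 165.7 s.

Isp ≈ 166 s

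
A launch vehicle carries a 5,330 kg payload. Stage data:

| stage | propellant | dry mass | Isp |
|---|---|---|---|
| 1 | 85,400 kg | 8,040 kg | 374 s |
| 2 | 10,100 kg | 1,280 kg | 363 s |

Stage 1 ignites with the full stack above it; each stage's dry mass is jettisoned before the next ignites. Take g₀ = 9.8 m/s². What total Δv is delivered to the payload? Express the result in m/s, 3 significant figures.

Δv ≈ 8770 m/s

Ignition mass of stage 1 = 85,400+8,040 + 10,100+1,280 + 5,330 = 110,150 kg.
Stage 1: m₀ = 110,150 kg, m_f = 110,150 − 85,400 = 24,750 kg; Δv = 374×9.8×ln(4.451) = 3665.2×1.4930 ≈ 5472 m/s.
Stage 2: m₀ = 16,710 kg, m_f = 16,710 − 10,100 = 6,610 kg; Δv = 363×9.8×ln(2.528) = 3557.4×0.9274 ≈ 3299 m/s.
Total Δv = 5472 + 3299 = 8771 m/s.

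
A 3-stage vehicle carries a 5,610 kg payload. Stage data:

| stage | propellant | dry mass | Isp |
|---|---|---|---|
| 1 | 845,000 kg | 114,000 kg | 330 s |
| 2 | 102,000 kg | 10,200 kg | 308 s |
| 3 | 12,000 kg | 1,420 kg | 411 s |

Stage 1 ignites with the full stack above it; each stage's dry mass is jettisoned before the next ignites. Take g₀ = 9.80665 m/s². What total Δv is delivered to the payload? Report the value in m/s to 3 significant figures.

Ignition mass of stage 1 = 845,000+114,000 + 102,000+10,200 + 12,000+1,420 + 5,610 = 1,090,230 kg.
Stage 1: m₀ = 1,090,230 kg, m_f = 1,090,230 − 845,000 = 245,230 kg; Δv = 330×9.80665×ln(4.446) = 3236.2×1.4919 ≈ 4828 m/s.
Stage 2: m₀ = 131,230 kg, m_f = 131,230 − 102,000 = 29,230 kg; Δv = 308×9.80665×ln(4.49) = 3020.4×1.5018 ≈ 4536 m/s.
Stage 3: m₀ = 19,030 kg, m_f = 19,030 − 12,000 = 7,030 kg; Δv = 411×9.80665×ln(2.707) = 4030.5×0.9958 ≈ 4014 m/s.
Total Δv = 4828 + 4536 + 4014 = 13378 m/s.

Δv ≈ 13400 m/s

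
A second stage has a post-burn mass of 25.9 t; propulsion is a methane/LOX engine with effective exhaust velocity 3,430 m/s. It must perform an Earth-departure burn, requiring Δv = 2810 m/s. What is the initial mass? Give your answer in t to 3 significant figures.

initial mass ≈ 58.8 t

From the ideal rocket equation, m₀/m_f = exp(Δv / v_e) = exp(2810 / 3430.0) = exp(0.8192) = 2.2688.
m₀ = m_f × 2.2688 = 25.9 × 2.2688 = 58.7619 t.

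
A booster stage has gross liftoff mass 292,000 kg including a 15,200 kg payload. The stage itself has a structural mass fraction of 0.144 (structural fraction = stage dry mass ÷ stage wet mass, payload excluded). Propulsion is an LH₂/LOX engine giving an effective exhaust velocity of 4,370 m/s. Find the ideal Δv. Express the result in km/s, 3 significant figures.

Stage wet mass = m₀ − payload = 292,000 − 15,200 = 276,800 kg.
Stage dry mass = ε × stage wet mass = 0.144 × 276,800 = 39,859.2 kg.
Burnout mass m_f = stage dry + payload = 39,859.2 + 15,200 = 55,059.2 kg.
By the Tsiolkovsky rocket equation, Δv = v_e · ln(292,000/55,059.2) = 4370.0 × ln(5.303) = 4370.0 × 1.6683 ≈ 7291 m/s.

Δv ≈ 7.29 km/s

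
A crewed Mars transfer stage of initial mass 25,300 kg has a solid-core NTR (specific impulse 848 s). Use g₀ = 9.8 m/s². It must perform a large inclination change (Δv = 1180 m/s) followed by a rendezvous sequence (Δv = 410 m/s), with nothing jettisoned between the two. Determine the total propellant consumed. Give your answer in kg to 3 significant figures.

total propellant consumed ≈ 4410 kg

v_e = Isp · g₀ = 848 × 9.8 = 8310.4 m/s.
After the first burn: m = 25300 × exp(−1180/8310.4) = 25300 × 0.86763 = 21,951 kg.
After the second burn: m = 21,951 × exp(−410/8310.4) = 21,951 × 0.95186 = 20,894.3 kg.
Total propellant = m₀ − m_final = 25300 − 20,894.3 = 4,405.7 kg.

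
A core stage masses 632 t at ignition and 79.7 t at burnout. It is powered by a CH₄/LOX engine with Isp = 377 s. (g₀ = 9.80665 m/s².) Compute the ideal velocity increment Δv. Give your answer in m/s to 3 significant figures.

Δv ≈ 7660 m/s

v_e = Isp · g₀ = 377 × 9.80665 = 3697.1 m/s.
Using Δv = v_e ln(m₀/m_f): Δv = v_e · ln(m₀/m_f) = 3697.1 × ln(7.93) = 3697.1 × 2.0706 ≈ 7655.3 m/s.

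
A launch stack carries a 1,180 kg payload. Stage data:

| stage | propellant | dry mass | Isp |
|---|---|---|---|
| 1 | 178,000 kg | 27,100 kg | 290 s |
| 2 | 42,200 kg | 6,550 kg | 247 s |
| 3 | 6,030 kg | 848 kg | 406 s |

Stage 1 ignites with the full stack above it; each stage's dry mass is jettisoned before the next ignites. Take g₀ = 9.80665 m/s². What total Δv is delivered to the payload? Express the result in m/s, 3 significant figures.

Ignition mass of stage 1 = 178,000+27,100 + 42,200+6,550 + 6,030+848 + 1,180 = 261,908 kg.
Stage 1: m₀ = 261,908 kg, m_f = 261,908 − 178,000 = 83,908 kg; Δv = 290×9.80665×ln(3.121) = 2843.9×1.1383 ≈ 3237 m/s.
Stage 2: m₀ = 56,808 kg, m_f = 56,808 − 42,200 = 14,608 kg; Δv = 247×9.80665×ln(3.889) = 2422.2×1.3581 ≈ 3290 m/s.
Stage 3: m₀ = 8,058 kg, m_f = 8,058 − 6,030 = 2,028 kg; Δv = 406×9.80665×ln(3.973) = 3981.5×1.3796 ≈ 5493 m/s.
Total Δv = 3237 + 3290 + 5493 = 12020 m/s.

Δv ≈ 12000 m/s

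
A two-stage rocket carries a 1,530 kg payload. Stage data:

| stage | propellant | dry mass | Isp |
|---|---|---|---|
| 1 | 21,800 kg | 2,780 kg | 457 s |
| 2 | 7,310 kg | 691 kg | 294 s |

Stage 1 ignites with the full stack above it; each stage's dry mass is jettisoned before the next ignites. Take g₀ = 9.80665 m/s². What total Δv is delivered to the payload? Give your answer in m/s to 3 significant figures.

Ignition mass of stage 1 = 21,800+2,780 + 7,310+691 + 1,530 = 34,111 kg.
Stage 1: m₀ = 34,111 kg, m_f = 34,111 − 21,800 = 12,311 kg; Δv = 457×9.80665×ln(2.771) = 4481.6×1.0191 ≈ 4567 m/s.
Stage 2: m₀ = 9,531 kg, m_f = 9,531 − 7,310 = 2,221 kg; Δv = 294×9.80665×ln(4.291) = 2883.2×1.4566 ≈ 4200 m/s.
Total Δv = 4567 + 4200 = 8767 m/s.

Δv ≈ 8770 m/s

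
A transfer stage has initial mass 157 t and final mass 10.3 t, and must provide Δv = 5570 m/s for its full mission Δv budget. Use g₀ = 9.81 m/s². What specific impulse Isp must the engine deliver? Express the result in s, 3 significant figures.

Isp ≈ 208 s

ln(m₀/m_f) = ln(157000/10300) = ln(15.24) = 2.7241.
v_e = Δv / ln(m₀/m_f) = 5570 / 2.7241 = 2044.7 m/s.
Isp = v_e / g₀ = 2044.7 / 9.81 = 208.4 s.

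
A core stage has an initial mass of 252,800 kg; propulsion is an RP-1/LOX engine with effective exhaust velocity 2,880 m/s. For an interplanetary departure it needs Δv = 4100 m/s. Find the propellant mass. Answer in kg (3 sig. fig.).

propellant mass ≈ 192000 kg

m₀/m_f = exp(Δv / v_e) = exp(4100 / 2880.0) = exp(1.4236) = 4.1521.
m_f = 252,800 / 4.1521 = 60,884.9 kg, so propellant = m₀ − m_f = 252,800 − 60,884.9 = 191,915.1 kg.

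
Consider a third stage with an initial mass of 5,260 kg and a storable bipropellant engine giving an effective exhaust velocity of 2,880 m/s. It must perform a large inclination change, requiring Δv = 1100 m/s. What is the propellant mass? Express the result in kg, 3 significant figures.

From the ideal rocket equation, m₀/m_f = exp(Δv / v_e) = exp(1100 / 2880.0) = exp(0.3819) = 1.4651.
m_f = 5,260 / 1.4651 = 3,590.2 kg, so propellant = m₀ − m_f = 5,260 − 3,590.2 = 1,669.8 kg.

propellant mass ≈ 1670 kg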